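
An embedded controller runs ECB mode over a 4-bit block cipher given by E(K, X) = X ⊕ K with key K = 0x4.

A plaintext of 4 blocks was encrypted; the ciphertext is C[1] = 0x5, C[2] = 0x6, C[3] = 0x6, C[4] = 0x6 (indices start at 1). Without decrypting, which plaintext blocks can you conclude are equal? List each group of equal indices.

ECB encrypts each block independently with the same key, so equal ciphertext blocks imply equal plaintext blocks.
C[2] = C[3] = C[4] = 0x6, so P[2] = P[3] = P[4].

P[2] = P[3] = P[4]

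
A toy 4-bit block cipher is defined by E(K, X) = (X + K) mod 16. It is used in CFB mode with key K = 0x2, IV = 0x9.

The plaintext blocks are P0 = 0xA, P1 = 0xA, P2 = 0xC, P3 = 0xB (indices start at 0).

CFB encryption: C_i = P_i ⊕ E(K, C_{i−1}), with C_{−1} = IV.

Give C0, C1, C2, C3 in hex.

C0 = 0x1, C1 = 0x9, C2 = 0x7, C3 = 0x2

C0: E(K, 0x9) = 0xB; 0xA ⊕ 0xB = 0x1.
C1: E(K, 0x1) = 0x3; 0xA ⊕ 0x3 = 0x9.
C2: E(K, 0x9) = 0xB; 0xC ⊕ 0xB = 0x7.
C3: E(K, 0x7) = 0x9; 0xB ⊕ 0x9 = 0x2.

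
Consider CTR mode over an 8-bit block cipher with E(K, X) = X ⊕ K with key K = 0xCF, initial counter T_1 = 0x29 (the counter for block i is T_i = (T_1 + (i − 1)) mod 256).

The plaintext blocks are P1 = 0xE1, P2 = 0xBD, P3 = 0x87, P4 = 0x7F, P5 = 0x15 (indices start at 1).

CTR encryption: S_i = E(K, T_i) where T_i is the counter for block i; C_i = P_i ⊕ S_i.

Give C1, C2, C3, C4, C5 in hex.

C1 = 0x07, C2 = 0x58, C3 = 0x63, C4 = 0x9C, C5 = 0xF7

C1: T = 0x29, S = E(K, T) = 0xE6; 0xE1 ⊕ 0xE6 = 0x07.
C2: T = 0x2A, S = E(K, T) = 0xE5; 0xBD ⊕ 0xE5 = 0x58.
C3: T = 0x2B, S = E(K, T) = 0xE4; 0x87 ⊕ 0xE4 = 0x63.
C4: T = 0x2C, S = E(K, T) = 0xE3; 0x7F ⊕ 0xE3 = 0x9C.
C5: T = 0x2D, S = E(K, T) = 0xE2; 0x15 ⊕ 0xE2 = 0xF7.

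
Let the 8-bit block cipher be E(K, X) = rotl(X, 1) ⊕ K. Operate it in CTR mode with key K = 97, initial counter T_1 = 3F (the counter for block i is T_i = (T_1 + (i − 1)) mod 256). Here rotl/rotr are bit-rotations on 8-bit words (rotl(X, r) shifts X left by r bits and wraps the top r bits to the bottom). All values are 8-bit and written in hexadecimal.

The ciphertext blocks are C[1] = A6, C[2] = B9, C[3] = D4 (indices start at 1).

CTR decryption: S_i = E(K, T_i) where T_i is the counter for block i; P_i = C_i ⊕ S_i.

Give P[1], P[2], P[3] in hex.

P[1]: T = 3F, S = E(K, T) = E9; A6 ⊕ E9 = 4F.
P[2]: T = 40, S = E(K, T) = 17; B9 ⊕ 17 = AE.
P[3]: T = 41, S = E(K, T) = 15; D4 ⊕ 15 = C1.

P[1] = 4F, P[2] = AE, P[3] = C1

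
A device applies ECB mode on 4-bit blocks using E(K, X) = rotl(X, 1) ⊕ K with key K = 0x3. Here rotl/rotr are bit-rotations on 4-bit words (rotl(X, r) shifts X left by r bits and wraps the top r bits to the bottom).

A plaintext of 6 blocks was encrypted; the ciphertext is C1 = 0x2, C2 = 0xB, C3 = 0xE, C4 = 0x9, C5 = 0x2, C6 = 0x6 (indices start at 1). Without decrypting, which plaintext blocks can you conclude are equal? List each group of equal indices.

ECB encrypts each block independently with the same key, so equal ciphertext blocks imply equal plaintext blocks.
C1 = C5 = 0x2, so P1 = P5.

P1 = P5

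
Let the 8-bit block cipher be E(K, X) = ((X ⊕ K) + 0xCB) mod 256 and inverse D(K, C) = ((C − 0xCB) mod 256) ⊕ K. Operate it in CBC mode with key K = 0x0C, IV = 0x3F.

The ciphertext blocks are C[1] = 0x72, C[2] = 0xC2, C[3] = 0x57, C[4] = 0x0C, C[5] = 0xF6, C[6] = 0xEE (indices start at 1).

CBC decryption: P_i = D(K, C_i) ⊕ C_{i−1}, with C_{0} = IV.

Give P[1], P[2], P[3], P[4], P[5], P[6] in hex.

P[1]: D(K, 0x72) = 0xAB; 0xAB ⊕ 0x3F = 0x94.
P[2]: D(K, 0xC2) = 0xFB; 0xFB ⊕ 0x72 = 0x89.
P[3]: D(K, 0x57) = 0x80; 0x80 ⊕ 0xC2 = 0x42.
P[4]: D(K, 0x0C) = 0x4D; 0x4D ⊕ 0x57 = 0x1A.
P[5]: D(K, 0xF6) = 0x27; 0x27 ⊕ 0x0C = 0x2B.
P[6]: D(K, 0xEE) = 0x2F; 0x2F ⊕ 0xF6 = 0xD9.

P[1] = 0x94, P[2] = 0x89, P[3] = 0x42, P[4] = 0x1A, P[5] = 0x2B, P[6] = 0xD9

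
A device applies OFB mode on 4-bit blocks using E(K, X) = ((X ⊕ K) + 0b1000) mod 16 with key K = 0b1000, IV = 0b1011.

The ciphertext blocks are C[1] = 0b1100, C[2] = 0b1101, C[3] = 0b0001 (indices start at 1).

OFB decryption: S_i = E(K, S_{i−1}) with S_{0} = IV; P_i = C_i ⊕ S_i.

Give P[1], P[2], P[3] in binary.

P[1] = 0b0111, P[2] = 0b0110, P[3] = 0b1010

P[1]: S = E(K, 0b1011) = 0b1011; 0b1100 ⊕ 0b1011 = 0b0111.
P[2]: S = E(K, 0b1011) = 0b1011; 0b1101 ⊕ 0b1011 = 0b0110.
P[3]: S = E(K, 0b1011) = 0b1011; 0b0001 ⊕ 0b1011 = 0b1010.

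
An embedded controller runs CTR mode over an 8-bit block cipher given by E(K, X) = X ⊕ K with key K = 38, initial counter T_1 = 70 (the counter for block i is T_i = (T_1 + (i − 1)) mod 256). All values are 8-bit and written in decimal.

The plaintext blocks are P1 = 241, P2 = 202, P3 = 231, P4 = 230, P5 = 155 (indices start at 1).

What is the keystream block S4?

CTR encryption: S_i = E(K, T_i) where T_i is the counter for block i; C_i = P_i ⊕ S_i.
C1: T = 70, S = E(K, T) = 96; 241 ⊕ 96 = 145.
C2: T = 71, S = E(K, T) = 97; 202 ⊕ 97 = 171.
C3: T = 72, S = E(K, T) = 110; 231 ⊕ 110 = 137.
C4: T = 73, S = E(K, T) = 111; 230 ⊕ 111 = 137.
So S4 = 111.

111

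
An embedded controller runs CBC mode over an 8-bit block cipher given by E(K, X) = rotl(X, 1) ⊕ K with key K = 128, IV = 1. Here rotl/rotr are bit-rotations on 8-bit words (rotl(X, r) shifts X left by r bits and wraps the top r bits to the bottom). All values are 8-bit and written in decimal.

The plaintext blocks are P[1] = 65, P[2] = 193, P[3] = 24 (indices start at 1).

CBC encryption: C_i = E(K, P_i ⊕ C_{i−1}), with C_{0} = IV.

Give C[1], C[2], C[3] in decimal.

C[1]: P[1] ⊕ 1 = 64; E(K, 64) = 0.
C[2]: P[2] ⊕ 0 = 193; E(K, 193) = 3.
C[3]: P[3] ⊕ 3 = 27; E(K, 27) = 182.

C[1] = 0, C[2] = 3, C[3] = 182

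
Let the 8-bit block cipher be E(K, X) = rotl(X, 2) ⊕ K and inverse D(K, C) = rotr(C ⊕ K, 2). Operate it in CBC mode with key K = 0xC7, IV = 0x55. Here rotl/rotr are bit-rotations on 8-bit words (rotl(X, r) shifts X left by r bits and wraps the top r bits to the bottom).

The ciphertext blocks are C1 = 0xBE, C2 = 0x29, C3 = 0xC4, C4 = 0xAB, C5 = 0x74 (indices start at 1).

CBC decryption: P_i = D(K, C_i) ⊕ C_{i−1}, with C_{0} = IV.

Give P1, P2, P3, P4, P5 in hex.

P1: D(K, 0xBE) = 0x5E; 0x5E ⊕ 0x55 = 0x0B.
P2: D(K, 0x29) = 0xBB; 0xBB ⊕ 0xBE = 0x05.
P3: D(K, 0xC4) = 0xC0; 0xC0 ⊕ 0x29 = 0xE9.
P4: D(K, 0xAB) = 0x1B; 0x1B ⊕ 0xC4 = 0xDF.
P5: D(K, 0x74) = 0xEC; 0xEC ⊕ 0xAB = 0x47.

P1 = 0x0B, P2 = 0x05, P3 = 0xE9, P4 = 0xDF, P5 = 0x47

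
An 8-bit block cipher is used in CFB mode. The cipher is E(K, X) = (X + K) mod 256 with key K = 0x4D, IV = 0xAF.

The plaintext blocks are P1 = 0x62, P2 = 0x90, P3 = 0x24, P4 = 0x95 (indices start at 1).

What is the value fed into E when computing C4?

0xEC

CFB encryption: C_i = P_i ⊕ E(K, C_{i−1}), with C_{0} = IV.
C1: E(K, 0xAF) = 0xFC; 0x62 ⊕ 0xFC = 0x9E.
C2: E(K, 0x9E) = 0xEB; 0x90 ⊕ 0xEB = 0x7B.
C3: E(K, 0x7B) = 0xC8; 0x24 ⊕ 0xC8 = 0xEC.
C4: E(K, 0xEC) = 0x39; 0x95 ⊕ 0x39 = 0xAC.
So the input to E for block 4 is 0xEC.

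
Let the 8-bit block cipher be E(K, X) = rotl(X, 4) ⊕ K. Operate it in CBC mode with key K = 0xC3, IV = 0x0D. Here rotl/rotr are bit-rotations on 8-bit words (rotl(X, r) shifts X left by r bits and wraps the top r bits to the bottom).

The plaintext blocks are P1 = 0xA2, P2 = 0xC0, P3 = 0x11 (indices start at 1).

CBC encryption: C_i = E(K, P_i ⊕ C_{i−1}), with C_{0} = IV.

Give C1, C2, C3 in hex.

C1: P1 ⊕ 0x0D = 0xAF; E(K, 0xAF) = 0x39.
C2: P2 ⊕ 0x39 = 0xF9; E(K, 0xF9) = 0x5C.
C3: P3 ⊕ 0x5C = 0x4D; E(K, 0x4D) = 0x17.

C1 = 0x39, C2 = 0x5C, C3 = 0x17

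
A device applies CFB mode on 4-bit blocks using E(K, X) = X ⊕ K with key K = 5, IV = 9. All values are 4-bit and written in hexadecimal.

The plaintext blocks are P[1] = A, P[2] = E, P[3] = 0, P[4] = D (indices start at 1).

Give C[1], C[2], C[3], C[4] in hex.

CFB encryption: C_i = P_i ⊕ E(K, C_{i−1}), with C_{0} = IV.
C[1]: E(K, 9) = C; A ⊕ C = 6.
C[2]: E(K, 6) = 3; E ⊕ 3 = D.
C[3]: E(K, D) = 8; 0 ⊕ 8 = 8.
C[4]: E(K, 8) = D; D ⊕ D = 0.

C[1] = 6, C[2] = D, C[3] = 8, C[4] = 0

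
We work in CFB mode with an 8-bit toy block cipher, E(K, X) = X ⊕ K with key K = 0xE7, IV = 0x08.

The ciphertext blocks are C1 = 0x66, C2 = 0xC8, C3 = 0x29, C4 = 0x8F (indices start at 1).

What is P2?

CFB decryption: P_i = C_i ⊕ E(K, C_{i−1}), with C_{0} = IV.
P2: E(K, 0x66) = 0x81; 0xC8 ⊕ 0x81 = 0x49.

P2 = 0x49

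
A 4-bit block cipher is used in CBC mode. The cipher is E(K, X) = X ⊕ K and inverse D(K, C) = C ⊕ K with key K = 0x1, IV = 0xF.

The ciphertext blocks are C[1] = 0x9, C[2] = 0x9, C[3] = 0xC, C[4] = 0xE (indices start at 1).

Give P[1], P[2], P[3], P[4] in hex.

CBC decryption: P_i = D(K, C_i) ⊕ C_{i−1}, with C_{0} = IV.
P[1]: D(K, 0x9) = 0x8; 0x8 ⊕ 0xF = 0x7.
P[2]: D(K, 0x9) = 0x8; 0x8 ⊕ 0x9 = 0x1.
P[3]: D(K, 0xC) = 0xD; 0xD ⊕ 0x9 = 0x4.
P[4]: D(K, 0xE) = 0xF; 0xF ⊕ 0xC = 0x3.

P[1] = 0x7, P[2] = 0x1, P[3] = 0x4, P[4] = 0x3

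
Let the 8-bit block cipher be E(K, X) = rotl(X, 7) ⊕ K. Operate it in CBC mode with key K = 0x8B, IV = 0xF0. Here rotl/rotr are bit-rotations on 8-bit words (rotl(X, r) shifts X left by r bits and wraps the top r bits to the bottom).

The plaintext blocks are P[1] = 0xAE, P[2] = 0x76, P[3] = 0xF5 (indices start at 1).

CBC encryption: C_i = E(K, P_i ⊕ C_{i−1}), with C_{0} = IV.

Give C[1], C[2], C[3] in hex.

C[1]: P[1] ⊕ 0xF0 = 0x5E; E(K, 0x5E) = 0xA4.
C[2]: P[2] ⊕ 0xA4 = 0xD2; E(K, 0xD2) = 0xE2.
C[3]: P[3] ⊕ 0xE2 = 0x17; E(K, 0x17) = 0x00.

C[1] = 0xA4, C[2] = 0xE2, C[3] = 0x00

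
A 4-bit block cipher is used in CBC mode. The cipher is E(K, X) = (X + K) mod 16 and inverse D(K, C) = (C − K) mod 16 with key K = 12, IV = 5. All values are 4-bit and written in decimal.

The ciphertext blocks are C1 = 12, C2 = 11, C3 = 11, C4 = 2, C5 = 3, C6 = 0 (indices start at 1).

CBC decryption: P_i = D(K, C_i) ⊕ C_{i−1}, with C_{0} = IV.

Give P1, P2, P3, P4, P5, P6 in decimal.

P1 = 5, P2 = 3, P3 = 4, P4 = 13, P5 = 5, P6 = 7

P1: D(K, 12) = 0; 0 ⊕ 5 = 5.
P2: D(K, 11) = 15; 15 ⊕ 12 = 3.
P3: D(K, 11) = 15; 15 ⊕ 11 = 4.
P4: D(K, 2) = 6; 6 ⊕ 11 = 13.
P5: D(K, 3) = 7; 7 ⊕ 2 = 5.
P6: D(K, 0) = 4; 4 ⊕ 3 = 7.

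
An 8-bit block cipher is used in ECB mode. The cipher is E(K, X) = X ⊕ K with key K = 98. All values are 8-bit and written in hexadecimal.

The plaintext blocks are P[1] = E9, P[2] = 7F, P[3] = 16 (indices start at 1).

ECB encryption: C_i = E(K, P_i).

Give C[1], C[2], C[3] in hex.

C[1] = 71, C[2] = E7, C[3] = 8E

C[1]: E(K, E9) = 71.
C[2]: E(K, 7F) = E7.
C[3]: E(K, 16) = 8E.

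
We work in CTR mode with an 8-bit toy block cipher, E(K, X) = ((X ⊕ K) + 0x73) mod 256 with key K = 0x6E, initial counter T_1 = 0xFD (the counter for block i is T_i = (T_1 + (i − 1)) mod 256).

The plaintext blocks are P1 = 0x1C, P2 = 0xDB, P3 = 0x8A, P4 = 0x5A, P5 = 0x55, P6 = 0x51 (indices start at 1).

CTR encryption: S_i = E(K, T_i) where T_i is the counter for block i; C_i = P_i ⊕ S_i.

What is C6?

C1: T = 0xFD, S = E(K, T) = 0x06; 0x1C ⊕ 0x06 = 0x1A.
C2: T = 0xFE, S = E(K, T) = 0x03; 0xDB ⊕ 0x03 = 0xD8.
C3: T = 0xFF, S = E(K, T) = 0x04; 0x8A ⊕ 0x04 = 0x8E.
C4: T = 0x00, S = E(K, T) = 0xE1; 0x5A ⊕ 0xE1 = 0xBB.
C5: T = 0x01, S = E(K, T) = 0xE2; 0x55 ⊕ 0xE2 = 0xB7.
C6: T = 0x02, S = E(K, T) = 0xDF; 0x51 ⊕ 0xDF = 0x8E.

C6 = 0x8E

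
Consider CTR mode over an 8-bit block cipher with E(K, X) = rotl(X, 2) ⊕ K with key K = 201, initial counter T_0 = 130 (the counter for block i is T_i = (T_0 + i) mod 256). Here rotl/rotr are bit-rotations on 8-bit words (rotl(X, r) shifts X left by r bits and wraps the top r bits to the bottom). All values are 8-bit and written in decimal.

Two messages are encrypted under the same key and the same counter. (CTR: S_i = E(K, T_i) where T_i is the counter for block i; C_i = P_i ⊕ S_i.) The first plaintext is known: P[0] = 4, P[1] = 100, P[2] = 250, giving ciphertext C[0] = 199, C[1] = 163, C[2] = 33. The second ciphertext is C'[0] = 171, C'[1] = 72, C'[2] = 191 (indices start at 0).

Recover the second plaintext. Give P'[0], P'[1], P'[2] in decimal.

In CTR with a reused counter, both messages share the same keystream S_i, so C_i ⊕ C'_i = P_i ⊕ P'_i and thus P'_i = P_i ⊕ C_i ⊕ C'_i.
P'[0]: 4 ⊕ 199 ⊕ 171 = 104.
P'[1]: 100 ⊕ 163 ⊕ 72 = 143.
P'[2]: 250 ⊕ 33 ⊕ 191 = 100.

P'[0] = 104, P'[1] = 143, P'[2] = 100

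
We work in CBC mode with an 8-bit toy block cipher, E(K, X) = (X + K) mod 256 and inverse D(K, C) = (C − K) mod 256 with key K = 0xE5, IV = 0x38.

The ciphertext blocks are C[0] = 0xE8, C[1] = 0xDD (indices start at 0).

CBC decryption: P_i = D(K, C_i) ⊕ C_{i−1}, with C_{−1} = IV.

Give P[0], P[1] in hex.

P[0]: D(K, 0xE8) = 0x03; 0x03 ⊕ 0x38 = 0x3B.
P[1]: D(K, 0xDD) = 0xF8; 0xF8 ⊕ 0xE8 = 0x10.

P[0] = 0x3B, P[1] = 0x10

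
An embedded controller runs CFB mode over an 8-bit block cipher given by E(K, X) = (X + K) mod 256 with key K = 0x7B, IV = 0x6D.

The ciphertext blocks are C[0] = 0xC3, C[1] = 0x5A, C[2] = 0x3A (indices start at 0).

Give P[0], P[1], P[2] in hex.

CFB decryption: P_i = C_i ⊕ E(K, C_{i−1}), with C_{−1} = IV.
P[0]: E(K, 0x6D) = 0xE8; 0xC3 ⊕ 0xE8 = 0x2B.
P[1]: E(K, 0xC3) = 0x3E; 0x5A ⊕ 0x3E = 0x64.
P[2]: E(K, 0x5A) = 0xD5; 0x3A ⊕ 0xD5 = 0xEF.

P[0] = 0x2B, P[1] = 0x64, P[2] = 0xEF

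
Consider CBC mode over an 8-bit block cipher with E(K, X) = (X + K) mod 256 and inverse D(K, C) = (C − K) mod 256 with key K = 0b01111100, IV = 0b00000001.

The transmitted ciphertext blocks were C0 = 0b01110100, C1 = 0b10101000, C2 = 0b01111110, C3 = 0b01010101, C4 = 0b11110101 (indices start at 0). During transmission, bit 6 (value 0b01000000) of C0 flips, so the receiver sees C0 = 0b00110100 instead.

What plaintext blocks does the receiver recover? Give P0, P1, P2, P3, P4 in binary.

P0 = 0b10111001, P1 = 0b00011000, P2 = 0b10101010, P3 = 0b10100111, P4 = 0b00101100

CBC decryption: P_i = D(K, C_i) ⊕ C_{i−1}, with C_{−1} = IV.
Only C0 changed, to 0b00110100. In CBC, a change in C_i garbles P_i and flips the same bit in P_{i+1}. Decrypting the received ciphertext:
P0: D(K, 0b00110100) = 0b10111000; 0b10111000 ⊕ 0b00000001 = 0b10111001.
P1: D(K, 0b10101000) = 0b00101100; 0b00101100 ⊕ 0b00110100 = 0b00011000.
P2: D(K, 0b01111110) = 0b00000010; 0b00000010 ⊕ 0b10101000 = 0b10101010.
P3: D(K, 0b01010101) = 0b11011001; 0b11011001 ⊕ 0b01111110 = 0b10100111.
P4: D(K, 0b11110101) = 0b01111001; 0b01111001 ⊕ 0b01010101 = 0b00101100.
Blocks that differ from the original plaintext: P0, P1.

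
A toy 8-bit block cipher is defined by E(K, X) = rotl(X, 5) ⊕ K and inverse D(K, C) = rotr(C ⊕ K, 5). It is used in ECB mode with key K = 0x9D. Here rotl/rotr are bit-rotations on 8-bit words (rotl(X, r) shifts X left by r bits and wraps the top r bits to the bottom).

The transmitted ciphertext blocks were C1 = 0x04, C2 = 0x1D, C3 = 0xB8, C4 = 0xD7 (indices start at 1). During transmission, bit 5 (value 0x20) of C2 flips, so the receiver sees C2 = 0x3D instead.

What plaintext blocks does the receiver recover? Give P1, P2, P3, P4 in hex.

P1 = 0xCC, P2 = 0x05, P3 = 0x29, P4 = 0x52

ECB decryption: P_i = D(K, C_i).
Only C2 changed, to 0x3D. In ECB, a change in C_i affects only P_i. Decrypting the received ciphertext:
P1: D(K, 0x04) = 0xCC.
P2: D(K, 0x3D) = 0x05.
P3: D(K, 0xB8) = 0x29.
P4: D(K, 0xD7) = 0x52.
Blocks that differ from the original plaintext: P2.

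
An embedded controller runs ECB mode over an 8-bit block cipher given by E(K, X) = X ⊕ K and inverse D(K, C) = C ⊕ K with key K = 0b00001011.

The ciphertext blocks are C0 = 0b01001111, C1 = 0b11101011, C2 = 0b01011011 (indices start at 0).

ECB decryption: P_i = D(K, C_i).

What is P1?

P1: D(K, 0b11101011) = 0b11100000.

P1 = 0b11100000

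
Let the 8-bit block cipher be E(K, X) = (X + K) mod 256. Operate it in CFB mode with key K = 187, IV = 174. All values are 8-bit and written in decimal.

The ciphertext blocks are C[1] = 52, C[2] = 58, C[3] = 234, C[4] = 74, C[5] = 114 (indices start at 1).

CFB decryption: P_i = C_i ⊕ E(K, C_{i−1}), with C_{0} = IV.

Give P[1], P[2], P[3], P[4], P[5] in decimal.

P[1]: E(K, 174) = 105; 52 ⊕ 105 = 93.
P[2]: E(K, 52) = 239; 58 ⊕ 239 = 213.
P[3]: E(K, 58) = 245; 234 ⊕ 245 = 31.
P[4]: E(K, 234) = 165; 74 ⊕ 165 = 239.
P[5]: E(K, 74) = 5; 114 ⊕ 5 = 119.

P[1] = 93, P[2] = 213, P[3] = 31, P[4] = 239, P[5] = 119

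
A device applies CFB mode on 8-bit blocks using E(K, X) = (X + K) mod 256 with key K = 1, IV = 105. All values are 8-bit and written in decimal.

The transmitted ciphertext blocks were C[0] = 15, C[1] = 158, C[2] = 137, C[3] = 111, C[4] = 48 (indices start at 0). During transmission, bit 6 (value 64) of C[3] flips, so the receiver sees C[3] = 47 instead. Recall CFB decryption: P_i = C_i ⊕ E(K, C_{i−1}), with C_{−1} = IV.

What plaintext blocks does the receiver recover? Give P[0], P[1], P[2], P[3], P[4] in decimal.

P[0] = 101, P[1] = 142, P[2] = 22, P[3] = 165, P[4] = 0

Only C[3] changed, to 47. In CFB, a change in C_i flips the same bit in P_i and garbles P_{i+1}. Decrypting the received ciphertext:
P[0]: E(K, 105) = 106; 15 ⊕ 106 = 101.
P[1]: E(K, 15) = 16; 158 ⊕ 16 = 142.
P[2]: E(K, 158) = 159; 137 ⊕ 159 = 22.
P[3]: E(K, 137) = 138; 47 ⊕ 138 = 165.
P[4]: E(K, 47) = 48; 48 ⊕ 48 = 0.
Blocks that differ from the original plaintext: P[3], P[4].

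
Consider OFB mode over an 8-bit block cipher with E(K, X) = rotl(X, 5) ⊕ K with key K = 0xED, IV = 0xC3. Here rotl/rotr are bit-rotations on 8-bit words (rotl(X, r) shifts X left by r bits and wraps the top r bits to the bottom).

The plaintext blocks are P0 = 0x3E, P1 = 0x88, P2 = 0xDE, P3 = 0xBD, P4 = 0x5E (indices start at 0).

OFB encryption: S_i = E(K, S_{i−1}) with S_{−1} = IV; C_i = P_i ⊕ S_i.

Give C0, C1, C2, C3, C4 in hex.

C0: S = E(K, 0xC3) = 0x95; 0x3E ⊕ 0x95 = 0xAB.
C1: S = E(K, 0x95) = 0x5F; 0x88 ⊕ 0x5F = 0xD7.
C2: S = E(K, 0x5F) = 0x06; 0xDE ⊕ 0x06 = 0xD8.
C3: S = E(K, 0x06) = 0x2D; 0xBD ⊕ 0x2D = 0x90.
C4: S = E(K, 0x2D) = 0x48; 0x5E ⊕ 0x48 = 0x16.

C0 = 0xAB, C1 = 0xD7, C2 = 0xD8, C3 = 0x90, C4 = 0x16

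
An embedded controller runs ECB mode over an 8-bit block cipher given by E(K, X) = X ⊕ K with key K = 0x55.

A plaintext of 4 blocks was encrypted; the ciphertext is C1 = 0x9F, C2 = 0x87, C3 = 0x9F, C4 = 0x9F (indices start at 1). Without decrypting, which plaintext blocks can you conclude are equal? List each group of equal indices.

P1 = P3 = P4

ECB encrypts each block independently with the same key, so equal ciphertext blocks imply equal plaintext blocks.
C1 = C3 = C4 = 0x9F, so P1 = P3 = P4.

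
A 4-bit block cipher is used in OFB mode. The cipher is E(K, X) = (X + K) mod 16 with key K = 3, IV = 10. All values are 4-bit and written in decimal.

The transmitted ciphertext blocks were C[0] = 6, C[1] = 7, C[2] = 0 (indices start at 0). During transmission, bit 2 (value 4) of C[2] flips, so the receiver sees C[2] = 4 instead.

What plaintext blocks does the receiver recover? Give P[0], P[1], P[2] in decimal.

P[0] = 11, P[1] = 7, P[2] = 7

OFB decryption: S_i = E(K, S_{i−1}) with S_{−1} = IV; P_i = C_i ⊕ S_i.
Only C[2] changed, to 4. In OFB, a change in C_i flips the same bit in P_i only; the keystream is unaffected. Decrypting the received ciphertext:
P[0]: S = E(K, 10) = 13; 6 ⊕ 13 = 11.
P[1]: S = E(K, 13) = 0; 7 ⊕ 0 = 7.
P[2]: S = E(K, 0) = 3; 4 ⊕ 3 = 7.
Blocks that differ from the original plaintext: P[2].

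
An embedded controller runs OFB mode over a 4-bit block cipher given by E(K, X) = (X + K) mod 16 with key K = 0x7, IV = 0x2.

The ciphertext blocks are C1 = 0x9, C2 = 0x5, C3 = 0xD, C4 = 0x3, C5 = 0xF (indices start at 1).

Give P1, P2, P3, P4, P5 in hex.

OFB decryption: S_i = E(K, S_{i−1}) with S_{0} = IV; P_i = C_i ⊕ S_i.
P1: S = E(K, 0x2) = 0x9; 0x9 ⊕ 0x9 = 0x0.
P2: S = E(K, 0x9) = 0x0; 0x5 ⊕ 0x0 = 0x5.
P3: S = E(K, 0x0) = 0x7; 0xD ⊕ 0x7 = 0xA.
P4: S = E(K, 0x7) = 0xE; 0x3 ⊕ 0xE = 0xD.
P5: S = E(K, 0xE) = 0x5; 0xF ⊕ 0x5 = 0xA.

P1 = 0x0, P2 = 0x5, P3 = 0xA, P4 = 0xD, P5 = 0xA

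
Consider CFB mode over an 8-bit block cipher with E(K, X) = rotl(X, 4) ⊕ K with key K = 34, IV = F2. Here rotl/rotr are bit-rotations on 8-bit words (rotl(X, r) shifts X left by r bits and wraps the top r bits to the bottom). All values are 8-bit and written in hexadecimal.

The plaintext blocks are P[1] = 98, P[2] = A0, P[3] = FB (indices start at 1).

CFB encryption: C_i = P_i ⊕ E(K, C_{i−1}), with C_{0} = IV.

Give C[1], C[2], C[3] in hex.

C[1]: E(K, F2) = 1B; 98 ⊕ 1B = 83.
C[2]: E(K, 83) = 0C; A0 ⊕ 0C = AC.
C[3]: E(K, AC) = FE; FB ⊕ FE = 05.

C[1] = 83, C[2] = AC, C[3] = 05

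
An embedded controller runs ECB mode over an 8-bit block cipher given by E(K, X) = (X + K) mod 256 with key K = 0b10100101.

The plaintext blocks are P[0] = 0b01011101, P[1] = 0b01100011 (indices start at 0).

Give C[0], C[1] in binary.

C[0] = 0b00000010, C[1] = 0b00001000

ECB encryption: C_i = E(K, P_i).
C[0]: E(K, 0b01011101) = 0b00000010.
C[1]: E(K, 0b01100011) = 0b00001000.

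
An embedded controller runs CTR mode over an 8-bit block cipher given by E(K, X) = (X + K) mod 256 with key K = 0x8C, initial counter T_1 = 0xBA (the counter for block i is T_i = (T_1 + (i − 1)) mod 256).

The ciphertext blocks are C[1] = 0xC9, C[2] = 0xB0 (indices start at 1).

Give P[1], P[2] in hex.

CTR decryption: S_i = E(K, T_i) where T_i is the counter for block i; P_i = C_i ⊕ S_i.
P[1]: T = 0xBA, S = E(K, T) = 0x46; 0xC9 ⊕ 0x46 = 0x8F.
P[2]: T = 0xBB, S = E(K, T) = 0x47; 0xB0 ⊕ 0x47 = 0xF7.

P[1] = 0x8F, P[2] = 0xF7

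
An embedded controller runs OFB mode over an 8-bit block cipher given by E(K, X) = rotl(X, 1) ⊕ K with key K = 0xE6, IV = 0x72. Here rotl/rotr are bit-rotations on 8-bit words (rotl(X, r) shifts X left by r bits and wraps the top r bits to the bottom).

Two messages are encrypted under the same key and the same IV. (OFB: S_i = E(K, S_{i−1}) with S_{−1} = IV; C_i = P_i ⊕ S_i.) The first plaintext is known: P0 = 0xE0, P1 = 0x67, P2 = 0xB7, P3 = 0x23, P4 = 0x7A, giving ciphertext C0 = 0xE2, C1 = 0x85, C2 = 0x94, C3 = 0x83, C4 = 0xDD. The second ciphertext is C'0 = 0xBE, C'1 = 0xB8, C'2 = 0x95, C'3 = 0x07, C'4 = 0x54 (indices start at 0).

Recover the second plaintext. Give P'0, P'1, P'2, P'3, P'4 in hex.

In OFB with a reused IV, both messages share the same keystream S_i, so C_i ⊕ C'_i = P_i ⊕ P'_i and thus P'_i = P_i ⊕ C_i ⊕ C'_i.
P'0: 0xE0 ⊕ 0xE2 ⊕ 0xBE = 0xBC.
P'1: 0x67 ⊕ 0x85 ⊕ 0xB8 = 0x5A.
P'2: 0xB7 ⊕ 0x94 ⊕ 0x95 = 0xB6.
P'3: 0x23 ⊕ 0x83 ⊕ 0x07 = 0xA7.
P'4: 0x7A ⊕ 0xDD ⊕ 0x54 = 0xF3.

P'0 = 0xBC, P'1 = 0x5A, P'2 = 0xB6, P'3 = 0xA7, P'4 = 0xF3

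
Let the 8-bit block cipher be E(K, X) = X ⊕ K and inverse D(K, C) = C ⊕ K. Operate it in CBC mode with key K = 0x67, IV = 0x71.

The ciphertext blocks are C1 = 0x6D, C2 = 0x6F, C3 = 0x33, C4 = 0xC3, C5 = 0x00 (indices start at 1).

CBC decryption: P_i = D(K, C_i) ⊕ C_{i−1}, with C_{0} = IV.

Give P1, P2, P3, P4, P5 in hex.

P1 = 0x7B, P2 = 0x65, P3 = 0x3B, P4 = 0x97, P5 = 0xA4

P1: D(K, 0x6D) = 0x0A; 0x0A ⊕ 0x71 = 0x7B.
P2: D(K, 0x6F) = 0x08; 0x08 ⊕ 0x6D = 0x65.
P3: D(K, 0x33) = 0x54; 0x54 ⊕ 0x6F = 0x3B.
P4: D(K, 0xC3) = 0xA4; 0xA4 ⊕ 0x33 = 0x97.
P5: D(K, 0x00) = 0x67; 0x67 ⊕ 0xC3 = 0xA4.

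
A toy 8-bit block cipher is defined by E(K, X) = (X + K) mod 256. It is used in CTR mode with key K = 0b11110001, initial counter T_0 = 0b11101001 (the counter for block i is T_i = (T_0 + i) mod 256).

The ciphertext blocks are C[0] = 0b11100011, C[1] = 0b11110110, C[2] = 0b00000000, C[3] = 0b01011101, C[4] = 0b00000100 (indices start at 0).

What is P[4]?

P[4] = 0b11011010

CTR decryption: S_i = E(K, T_i) where T_i is the counter for block i; P_i = C_i ⊕ S_i.
P[4]: T = 0b11101101, S = E(K, T) = 0b11011110; 0b00000100 ⊕ 0b11011110 = 0b11011010.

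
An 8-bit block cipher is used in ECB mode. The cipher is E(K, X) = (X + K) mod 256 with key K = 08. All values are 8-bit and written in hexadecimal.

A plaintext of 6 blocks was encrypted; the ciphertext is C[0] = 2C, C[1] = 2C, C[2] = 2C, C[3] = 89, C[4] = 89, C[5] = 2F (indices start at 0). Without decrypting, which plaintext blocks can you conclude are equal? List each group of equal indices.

P[0] = P[1] = P[2]; P[3] = P[4]

ECB encrypts each block independently with the same key, so equal ciphertext blocks imply equal plaintext blocks.
C[0] = C[1] = C[2] = 2C, so P[0] = P[1] = P[2].
C[3] = C[4] = 89, so P[3] = P[4].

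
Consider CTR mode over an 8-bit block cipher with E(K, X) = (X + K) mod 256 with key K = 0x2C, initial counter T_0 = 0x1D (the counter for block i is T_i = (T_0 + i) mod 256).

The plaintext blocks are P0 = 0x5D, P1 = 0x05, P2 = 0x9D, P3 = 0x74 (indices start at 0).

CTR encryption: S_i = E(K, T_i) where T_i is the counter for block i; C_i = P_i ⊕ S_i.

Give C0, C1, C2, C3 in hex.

C0: T = 0x1D, S = E(K, T) = 0x49; 0x5D ⊕ 0x49 = 0x14.
C1: T = 0x1E, S = E(K, T) = 0x4A; 0x05 ⊕ 0x4A = 0x4F.
C2: T = 0x1F, S = E(K, T) = 0x4B; 0x9D ⊕ 0x4B = 0xD6.
C3: T = 0x20, S = E(K, T) = 0x4C; 0x74 ⊕ 0x4C = 0x38.

C0 = 0x14, C1 = 0x4F, C2 = 0xD6, C3 = 0x38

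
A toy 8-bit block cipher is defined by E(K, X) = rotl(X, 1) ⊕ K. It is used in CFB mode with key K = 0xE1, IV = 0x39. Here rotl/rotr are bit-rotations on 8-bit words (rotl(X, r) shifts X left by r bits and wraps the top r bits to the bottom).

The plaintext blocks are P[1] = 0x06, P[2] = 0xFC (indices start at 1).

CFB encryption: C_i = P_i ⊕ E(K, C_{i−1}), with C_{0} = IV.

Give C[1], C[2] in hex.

C[1] = 0x95, C[2] = 0x36

C[1]: E(K, 0x39) = 0x93; 0x06 ⊕ 0x93 = 0x95.
C[2]: E(K, 0x95) = 0xCA; 0xFC ⊕ 0xCA = 0x36.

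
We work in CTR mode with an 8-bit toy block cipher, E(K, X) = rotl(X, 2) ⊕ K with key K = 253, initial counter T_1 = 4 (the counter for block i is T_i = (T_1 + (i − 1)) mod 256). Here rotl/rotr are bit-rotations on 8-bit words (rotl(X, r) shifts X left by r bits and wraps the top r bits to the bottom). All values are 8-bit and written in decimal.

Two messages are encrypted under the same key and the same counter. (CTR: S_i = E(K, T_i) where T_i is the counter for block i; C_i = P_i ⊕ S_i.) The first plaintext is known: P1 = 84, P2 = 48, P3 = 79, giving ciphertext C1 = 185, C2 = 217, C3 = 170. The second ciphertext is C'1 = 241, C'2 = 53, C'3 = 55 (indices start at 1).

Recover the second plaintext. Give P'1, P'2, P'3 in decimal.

In CTR with a reused counter, both messages share the same keystream S_i, so C_i ⊕ C'_i = P_i ⊕ P'_i and thus P'_i = P_i ⊕ C_i ⊕ C'_i.
P'1: 84 ⊕ 185 ⊕ 241 = 28.
P'2: 48 ⊕ 217 ⊕ 53 = 220.
P'3: 79 ⊕ 170 ⊕ 55 = 210.

P'1 = 28, P'2 = 220, P'3 = 210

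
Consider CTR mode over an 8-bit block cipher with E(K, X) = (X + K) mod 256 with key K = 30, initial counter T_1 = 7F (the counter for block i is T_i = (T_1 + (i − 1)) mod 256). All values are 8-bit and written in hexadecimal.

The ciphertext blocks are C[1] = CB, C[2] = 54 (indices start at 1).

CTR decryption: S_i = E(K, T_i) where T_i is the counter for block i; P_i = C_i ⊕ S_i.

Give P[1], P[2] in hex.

P[1] = 64, P[2] = E4

P[1]: T = 7F, S = E(K, T) = AF; CB ⊕ AF = 64.
P[2]: T = 80, S = E(K, T) = B0; 54 ⊕ B0 = E4.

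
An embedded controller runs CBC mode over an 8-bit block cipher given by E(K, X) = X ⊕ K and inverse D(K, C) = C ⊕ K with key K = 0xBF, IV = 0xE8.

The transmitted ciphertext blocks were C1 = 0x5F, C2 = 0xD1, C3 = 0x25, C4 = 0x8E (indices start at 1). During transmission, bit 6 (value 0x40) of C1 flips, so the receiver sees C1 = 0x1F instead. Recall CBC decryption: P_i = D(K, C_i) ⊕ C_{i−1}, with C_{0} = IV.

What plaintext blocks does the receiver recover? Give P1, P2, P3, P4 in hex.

P1 = 0x48, P2 = 0x71, P3 = 0x4B, P4 = 0x14

Only C1 changed, to 0x1F. In CBC, a change in C_i garbles P_i and flips the same bit in P_{i+1}. Decrypting the received ciphertext:
P1: D(K, 0x1F) = 0xA0; 0xA0 ⊕ 0xE8 = 0x48.
P2: D(K, 0xD1) = 0x6E; 0x6E ⊕ 0x1F = 0x71.
P3: D(K, 0x25) = 0x9A; 0x9A ⊕ 0xD1 = 0x4B.
P4: D(K, 0x8E) = 0x31; 0x31 ⊕ 0x25 = 0x14.
Blocks that differ from the original plaintext: P1, P2.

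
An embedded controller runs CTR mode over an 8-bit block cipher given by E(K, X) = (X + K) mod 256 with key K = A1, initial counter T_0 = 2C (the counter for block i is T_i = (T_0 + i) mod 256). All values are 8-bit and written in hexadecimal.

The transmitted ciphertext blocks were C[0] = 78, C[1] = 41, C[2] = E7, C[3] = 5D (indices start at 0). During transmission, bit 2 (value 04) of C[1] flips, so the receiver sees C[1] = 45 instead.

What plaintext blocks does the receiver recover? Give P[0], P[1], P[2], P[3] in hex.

CTR decryption: S_i = E(K, T_i) where T_i is the counter for block i; P_i = C_i ⊕ S_i.
Only C[1] changed, to 45. In CTR, a change in C_i flips the same bit in P_i only; the keystream is unaffected. Decrypting the received ciphertext:
P[0]: T = 2C, S = E(K, T) = CD; 78 ⊕ CD = B5.
P[1]: T = 2D, S = E(K, T) = CE; 45 ⊕ CE = 8B.
P[2]: T = 2E, S = E(K, T) = CF; E7 ⊕ CF = 28.
P[3]: T = 2F, S = E(K, T) = D0; 5D ⊕ D0 = 8D.
Blocks that differ from the original plaintext: P[1].

P[0] = B5, P[1] = 8B, P[2] = 28, P[3] = 8D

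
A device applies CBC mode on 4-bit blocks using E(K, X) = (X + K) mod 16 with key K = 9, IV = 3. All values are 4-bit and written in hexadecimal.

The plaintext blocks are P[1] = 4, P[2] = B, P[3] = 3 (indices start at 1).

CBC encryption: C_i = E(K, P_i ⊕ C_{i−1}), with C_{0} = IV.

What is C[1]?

C[1] = 0

C[1]: P[1] ⊕ 3 = 7; E(K, 7) = 0.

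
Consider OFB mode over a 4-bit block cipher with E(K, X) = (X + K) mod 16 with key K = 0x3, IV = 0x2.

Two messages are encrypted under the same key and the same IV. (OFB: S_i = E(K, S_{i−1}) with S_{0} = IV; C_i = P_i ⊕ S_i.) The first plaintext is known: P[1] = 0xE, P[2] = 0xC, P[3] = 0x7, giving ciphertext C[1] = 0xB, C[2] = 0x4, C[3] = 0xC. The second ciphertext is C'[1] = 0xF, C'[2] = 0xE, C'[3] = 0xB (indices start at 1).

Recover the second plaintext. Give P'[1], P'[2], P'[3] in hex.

In OFB with a reused IV, both messages share the same keystream S_i, so C_i ⊕ C'_i = P_i ⊕ P'_i and thus P'_i = P_i ⊕ C_i ⊕ C'_i.
P'[1]: 0xE ⊕ 0xB ⊕ 0xF = 0xA.
P'[2]: 0xC ⊕ 0x4 ⊕ 0xE = 0x6.
P'[3]: 0x7 ⊕ 0xC ⊕ 0xB = 0x0.

P'[1] = 0xA, P'[2] = 0x6, P'[3] = 0x0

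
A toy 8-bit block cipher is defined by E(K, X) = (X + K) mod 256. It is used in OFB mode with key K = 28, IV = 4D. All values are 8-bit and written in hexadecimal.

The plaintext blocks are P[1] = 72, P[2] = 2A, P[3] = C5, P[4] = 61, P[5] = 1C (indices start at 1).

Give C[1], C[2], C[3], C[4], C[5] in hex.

OFB encryption: S_i = E(K, S_{i−1}) with S_{0} = IV; C_i = P_i ⊕ S_i.
C[1]: S = E(K, 4D) = 75; 72 ⊕ 75 = 07.
C[2]: S = E(K, 75) = 9D; 2A ⊕ 9D = B7.
C[3]: S = E(K, 9D) = C5; C5 ⊕ C5 = 00.
C[4]: S = E(K, C5) = ED; 61 ⊕ ED = 8C.
C[5]: S = E(K, ED) = 15; 1C ⊕ 15 = 09.

C[1] = 07, C[2] = B7, C[3] = 00, C[4] = 8C, C[5] = 09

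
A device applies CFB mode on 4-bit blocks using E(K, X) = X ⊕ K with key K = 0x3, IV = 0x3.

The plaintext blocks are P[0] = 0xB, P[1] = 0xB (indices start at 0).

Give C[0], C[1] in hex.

C[0] = 0xB, C[1] = 0x3

CFB encryption: C_i = P_i ⊕ E(K, C_{i−1}), with C_{−1} = IV.
C[0]: E(K, 0x3) = 0x0; 0xB ⊕ 0x0 = 0xB.
C[1]: E(K, 0xB) = 0x8; 0xB ⊕ 0x8 = 0x3.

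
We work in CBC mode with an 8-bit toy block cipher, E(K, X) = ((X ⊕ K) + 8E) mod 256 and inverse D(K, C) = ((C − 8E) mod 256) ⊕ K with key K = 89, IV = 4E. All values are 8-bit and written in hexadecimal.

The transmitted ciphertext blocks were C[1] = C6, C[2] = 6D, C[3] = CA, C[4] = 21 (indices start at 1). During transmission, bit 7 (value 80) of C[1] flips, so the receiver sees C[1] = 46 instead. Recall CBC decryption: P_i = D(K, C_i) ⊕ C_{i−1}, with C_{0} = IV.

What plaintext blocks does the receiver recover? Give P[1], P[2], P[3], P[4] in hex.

Only C[1] changed, to 46. In CBC, a change in C_i garbles P_i and flips the same bit in P_{i+1}. Decrypting the received ciphertext:
P[1]: D(K, 46) = 31; 31 ⊕ 4E = 7F.
P[2]: D(K, 6D) = 56; 56 ⊕ 46 = 10.
P[3]: D(K, CA) = B5; B5 ⊕ 6D = D8.
P[4]: D(K, 21) = 1A; 1A ⊕ CA = D0.
Blocks that differ from the original plaintext: P[1], P[2].

P[1] = 7F, P[2] = 10, P[3] = D8, P[4] = D0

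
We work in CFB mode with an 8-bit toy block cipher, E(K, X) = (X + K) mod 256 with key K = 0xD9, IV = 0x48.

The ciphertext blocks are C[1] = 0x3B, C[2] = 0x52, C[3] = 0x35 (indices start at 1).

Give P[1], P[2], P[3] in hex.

P[1] = 0x1A, P[2] = 0x46, P[3] = 0x1E

CFB decryption: P_i = C_i ⊕ E(K, C_{i−1}), with C_{0} = IV.
P[1]: E(K, 0x48) = 0x21; 0x3B ⊕ 0x21 = 0x1A.
P[2]: E(K, 0x3B) = 0x14; 0x52 ⊕ 0x14 = 0x46.
P[3]: E(K, 0x52) = 0x2B; 0x35 ⊕ 0x2B = 0x1E.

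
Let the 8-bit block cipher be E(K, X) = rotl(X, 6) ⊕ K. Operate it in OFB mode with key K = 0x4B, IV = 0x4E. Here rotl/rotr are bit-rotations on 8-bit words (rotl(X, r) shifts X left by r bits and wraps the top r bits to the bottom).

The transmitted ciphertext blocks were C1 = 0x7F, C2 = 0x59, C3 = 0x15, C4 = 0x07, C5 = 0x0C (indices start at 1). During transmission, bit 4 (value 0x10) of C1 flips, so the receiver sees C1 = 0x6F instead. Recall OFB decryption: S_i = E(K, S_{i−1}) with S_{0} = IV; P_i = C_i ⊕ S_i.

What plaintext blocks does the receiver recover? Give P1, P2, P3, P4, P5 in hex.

Only C1 changed, to 0x6F. In OFB, a change in C_i flips the same bit in P_i only; the keystream is unaffected. Decrypting the received ciphertext:
P1: S = E(K, 0x4E) = 0xD8; 0x6F ⊕ 0xD8 = 0xB7.
P2: S = E(K, 0xD8) = 0x7D; 0x59 ⊕ 0x7D = 0x24.
P3: S = E(K, 0x7D) = 0x14; 0x15 ⊕ 0x14 = 0x01.
P4: S = E(K, 0x14) = 0x4E; 0x07 ⊕ 0x4E = 0x49.
P5: S = E(K, 0x4E) = 0xD8; 0x0C ⊕ 0xD8 = 0xD4.
Blocks that differ from the original plaintext: P1.

P1 = 0xB7, P2 = 0x24, P3 = 0x01, P4 = 0x49, P5 = 0xD4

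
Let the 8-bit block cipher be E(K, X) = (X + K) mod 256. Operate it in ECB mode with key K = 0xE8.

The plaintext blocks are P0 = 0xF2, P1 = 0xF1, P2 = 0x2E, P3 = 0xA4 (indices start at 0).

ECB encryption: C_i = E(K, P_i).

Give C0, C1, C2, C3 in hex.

C0: E(K, 0xF2) = 0xDA.
C1: E(K, 0xF1) = 0xD9.
C2: E(K, 0x2E) = 0x16.
C3: E(K, 0xA4) = 0x8C.

C0 = 0xDA, C1 = 0xD9, C2 = 0x16, C3 = 0x8C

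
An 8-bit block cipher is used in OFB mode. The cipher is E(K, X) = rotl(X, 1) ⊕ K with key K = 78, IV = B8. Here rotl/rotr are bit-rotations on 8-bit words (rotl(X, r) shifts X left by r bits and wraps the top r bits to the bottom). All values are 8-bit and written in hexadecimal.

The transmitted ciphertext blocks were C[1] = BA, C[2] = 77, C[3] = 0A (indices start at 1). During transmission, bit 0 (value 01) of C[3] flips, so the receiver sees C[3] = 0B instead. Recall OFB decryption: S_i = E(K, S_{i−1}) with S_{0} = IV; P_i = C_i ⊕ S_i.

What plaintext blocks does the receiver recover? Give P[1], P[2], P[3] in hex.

P[1] = B3, P[2] = 1D, P[3] = A7

Only C[3] changed, to 0B. In OFB, a change in C_i flips the same bit in P_i only; the keystream is unaffected. Decrypting the received ciphertext:
P[1]: S = E(K, B8) = 09; BA ⊕ 09 = B3.
P[2]: S = E(K, 09) = 6A; 77 ⊕ 6A = 1D.
P[3]: S = E(K, 6A) = AC; 0B ⊕ AC = A7.
Blocks that differ from the original plaintext: P[3].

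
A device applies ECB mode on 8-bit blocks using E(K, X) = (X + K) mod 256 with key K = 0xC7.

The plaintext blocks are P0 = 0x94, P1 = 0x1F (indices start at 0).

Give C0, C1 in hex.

ECB encryption: C_i = E(K, P_i).
C0: E(K, 0x94) = 0x5B.
C1: E(K, 0x1F) = 0xE6.

C0 = 0x5B, C1 = 0xE6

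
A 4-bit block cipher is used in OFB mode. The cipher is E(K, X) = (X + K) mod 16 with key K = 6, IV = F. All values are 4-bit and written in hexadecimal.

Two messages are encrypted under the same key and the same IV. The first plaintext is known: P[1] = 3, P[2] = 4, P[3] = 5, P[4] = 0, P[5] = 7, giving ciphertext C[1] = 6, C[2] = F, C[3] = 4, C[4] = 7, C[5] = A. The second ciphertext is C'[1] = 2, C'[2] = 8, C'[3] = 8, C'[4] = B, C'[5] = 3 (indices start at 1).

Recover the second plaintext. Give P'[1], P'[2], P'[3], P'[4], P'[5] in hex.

In OFB with a reused IV, both messages share the same keystream S_i, so C_i ⊕ C'_i = P_i ⊕ P'_i and thus P'_i = P_i ⊕ C_i ⊕ C'_i.
P'[1]: 3 ⊕ 6 ⊕ 2 = 7.
P'[2]: 4 ⊕ F ⊕ 8 = 3.
P'[3]: 5 ⊕ 4 ⊕ 8 = 9.
P'[4]: 0 ⊕ 7 ⊕ B = C.
P'[5]: 7 ⊕ A ⊕ 3 = E.

P'[1] = 7, P'[2] = 3, P'[3] = 9, P'[4] = C, P'[5] = E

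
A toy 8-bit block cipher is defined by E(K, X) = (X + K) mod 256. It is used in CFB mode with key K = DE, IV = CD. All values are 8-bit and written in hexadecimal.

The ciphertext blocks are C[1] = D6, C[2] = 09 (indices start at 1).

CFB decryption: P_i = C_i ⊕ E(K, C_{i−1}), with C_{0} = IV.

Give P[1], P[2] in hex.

P[1] = 7D, P[2] = BD

P[1]: E(K, CD) = AB; D6 ⊕ AB = 7D.
P[2]: E(K, D6) = B4; 09 ⊕ B4 = BD.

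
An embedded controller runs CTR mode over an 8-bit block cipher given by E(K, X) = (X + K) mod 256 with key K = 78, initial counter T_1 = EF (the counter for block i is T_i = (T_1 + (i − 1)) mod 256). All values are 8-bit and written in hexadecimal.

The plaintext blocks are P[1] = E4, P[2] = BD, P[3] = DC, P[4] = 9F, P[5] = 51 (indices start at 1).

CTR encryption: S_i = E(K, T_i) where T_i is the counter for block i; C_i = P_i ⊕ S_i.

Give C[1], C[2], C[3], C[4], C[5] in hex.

C[1] = 83, C[2] = D5, C[3] = B5, C[4] = F5, C[5] = 3A

C[1]: T = EF, S = E(K, T) = 67; E4 ⊕ 67 = 83.
C[2]: T = F0, S = E(K, T) = 68; BD ⊕ 68 = D5.
C[3]: T = F1, S = E(K, T) = 69; DC ⊕ 69 = B5.
C[4]: T = F2, S = E(K, T) = 6A; 9F ⊕ 6A = F5.
C[5]: T = F3, S = E(K, T) = 6B; 51 ⊕ 6B = 3A.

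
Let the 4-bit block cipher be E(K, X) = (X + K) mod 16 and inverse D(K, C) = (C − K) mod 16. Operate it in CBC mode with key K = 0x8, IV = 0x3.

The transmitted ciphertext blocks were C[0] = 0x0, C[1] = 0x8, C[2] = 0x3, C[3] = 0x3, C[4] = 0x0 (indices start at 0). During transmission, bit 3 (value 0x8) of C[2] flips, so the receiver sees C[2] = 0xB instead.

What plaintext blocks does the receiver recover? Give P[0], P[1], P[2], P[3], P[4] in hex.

P[0] = 0xB, P[1] = 0x0, P[2] = 0xB, P[3] = 0x0, P[4] = 0xB

CBC decryption: P_i = D(K, C_i) ⊕ C_{i−1}, with C_{−1} = IV.
Only C[2] changed, to 0xB. In CBC, a change in C_i garbles P_i and flips the same bit in P_{i+1}. Decrypting the received ciphertext:
P[0]: D(K, 0x0) = 0x8; 0x8 ⊕ 0x3 = 0xB.
P[1]: D(K, 0x8) = 0x0; 0x0 ⊕ 0x0 = 0x0.
P[2]: D(K, 0xB) = 0x3; 0x3 ⊕ 0x8 = 0xB.
P[3]: D(K, 0x3) = 0xB; 0xB ⊕ 0xB = 0x0.
P[4]: D(K, 0x0) = 0x8; 0x8 ⊕ 0x3 = 0xB.
Blocks that differ from the original plaintext: P[2], P[3].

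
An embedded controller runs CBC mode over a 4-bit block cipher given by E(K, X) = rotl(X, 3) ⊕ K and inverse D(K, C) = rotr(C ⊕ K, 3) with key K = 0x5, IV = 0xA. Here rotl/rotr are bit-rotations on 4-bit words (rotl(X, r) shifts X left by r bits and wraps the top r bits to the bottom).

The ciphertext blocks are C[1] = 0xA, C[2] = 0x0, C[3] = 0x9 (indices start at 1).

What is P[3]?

CBC decryption: P_i = D(K, C_i) ⊕ C_{i−1}, with C_{0} = IV.
P[3]: D(K, 0x9) = 0x9; 0x9 ⊕ 0x0 = 0x9.

P[3] = 0x9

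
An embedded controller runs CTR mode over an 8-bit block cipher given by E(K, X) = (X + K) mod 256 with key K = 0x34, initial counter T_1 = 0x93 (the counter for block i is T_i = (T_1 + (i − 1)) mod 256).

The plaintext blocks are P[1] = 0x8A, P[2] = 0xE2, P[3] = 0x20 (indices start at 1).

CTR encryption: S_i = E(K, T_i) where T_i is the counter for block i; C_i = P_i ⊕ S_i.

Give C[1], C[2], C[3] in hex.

C[1]: T = 0x93, S = E(K, T) = 0xC7; 0x8A ⊕ 0xC7 = 0x4D.
C[2]: T = 0x94, S = E(K, T) = 0xC8; 0xE2 ⊕ 0xC8 = 0x2A.
C[3]: T = 0x95, S = E(K, T) = 0xC9; 0x20 ⊕ 0xC9 = 0xE9.

C[1] = 0x4D, C[2] = 0x2A, C[3] = 0xE9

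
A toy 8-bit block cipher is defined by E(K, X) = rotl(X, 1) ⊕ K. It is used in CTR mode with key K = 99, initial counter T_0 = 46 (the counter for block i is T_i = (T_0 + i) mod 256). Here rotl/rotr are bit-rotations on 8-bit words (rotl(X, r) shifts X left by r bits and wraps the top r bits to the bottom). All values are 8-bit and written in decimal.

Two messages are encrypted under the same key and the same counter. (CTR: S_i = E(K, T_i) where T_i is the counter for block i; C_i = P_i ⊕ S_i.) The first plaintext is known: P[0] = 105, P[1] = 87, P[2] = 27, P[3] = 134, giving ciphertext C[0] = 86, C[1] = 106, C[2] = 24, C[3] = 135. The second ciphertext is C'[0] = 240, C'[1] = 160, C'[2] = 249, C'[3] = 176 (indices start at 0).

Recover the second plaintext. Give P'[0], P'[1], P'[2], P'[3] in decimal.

P'[0] = 207, P'[1] = 157, P'[2] = 250, P'[3] = 177

In CTR with a reused counter, both messages share the same keystream S_i, so C_i ⊕ C'_i = P_i ⊕ P'_i and thus P'_i = P_i ⊕ C_i ⊕ C'_i.
P'[0]: 105 ⊕ 86 ⊕ 240 = 207.
P'[1]: 87 ⊕ 106 ⊕ 160 = 157.
P'[2]: 27 ⊕ 24 ⊕ 249 = 250.
P'[3]: 134 ⊕ 135 ⊕ 176 = 177.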